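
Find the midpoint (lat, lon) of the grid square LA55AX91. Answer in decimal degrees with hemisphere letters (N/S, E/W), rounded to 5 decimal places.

84.03542° S, 50.07917° E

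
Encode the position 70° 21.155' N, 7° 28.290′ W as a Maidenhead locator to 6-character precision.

IQ60gi

Offset from 180°W / 90°S: lon 172.5285°, lat 160.3526°.
Field: lon ⌊172.5285/20⌋ = 8 → I; lat ⌊160.3526/10⌋ = 16 → Q.
Square: lon ⌊12.5285/2⌋ = 6; lat ⌊0.3526/1⌋ = 0.
Subsquare: lon ⌊0.5285/0.0833333⌋ = 6 → g; lat ⌊0.3526/0.0416667⌋ = 8 → i.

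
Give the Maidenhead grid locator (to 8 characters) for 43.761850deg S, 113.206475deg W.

DE36jf57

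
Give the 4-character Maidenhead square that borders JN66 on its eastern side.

JN76

Longitude square 6; +1 → 7.
The latitude characters are unchanged.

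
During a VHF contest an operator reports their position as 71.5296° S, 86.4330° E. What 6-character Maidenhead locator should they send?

Offset from 180°W / 90°S: lon 266.4330°, lat 18.4704°.
Field: lon ⌊266.4330/20⌋ = 13 → N; lat ⌊18.4704/10⌋ = 1 → B.
Square: lon ⌊6.4330/2⌋ = 3; lat ⌊8.4704/1⌋ = 8.
Subsquare: lon ⌊0.4330/0.0833333⌋ = 5 → f; lat ⌊0.4704/0.0416667⌋ = 11 → l.

NB38fl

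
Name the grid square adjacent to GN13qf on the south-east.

GN13re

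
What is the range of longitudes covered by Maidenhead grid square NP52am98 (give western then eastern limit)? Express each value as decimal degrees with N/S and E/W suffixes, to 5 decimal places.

90.07500° E, 90.08333° E

Field N=13, P=15: +13·20° lon, +15·10° lat → SW at lon 80°, lat 60°.
Square 5, 2: +5·2° lon, +2·1° lat → SW at lon 90°, lat 62°.
Subsquare a=0, m=12: +0·0.0833333° lon, +12·0.0416667° lat → SW at lon 90°, lat 62.5°.
Extended square 9, 8: +9·0.00833333° lon, +8·0.00416667° lat → SW at lon 90.075°, lat 62.5333°.
Cell spans 0.00833333° lon × 0.00416667° lat.
west 90.07500° E, east 90.08333° E.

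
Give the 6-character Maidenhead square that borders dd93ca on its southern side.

DD92cx

Latitude subsquare a = 0; −1 → -1, wraps to 23 = x, carry into square.
Latitude square 3; −1 → 2.
The longitude characters are unchanged.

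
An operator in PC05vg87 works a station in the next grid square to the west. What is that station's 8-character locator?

PC05vg77

Longitude extended square 8; −1 → 7.
The latitude characters are unchanged.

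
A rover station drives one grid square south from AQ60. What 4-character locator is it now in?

AP69

Latitude square 0; −1 → -1, wraps to 9, carry into field.
Latitude field Q = 16; −1 → 15 = P.
The longitude characters are unchanged.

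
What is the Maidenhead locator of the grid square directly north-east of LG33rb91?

Longitude extended square 9; +1 → 10, wraps to 0, carry into subsquare.
Longitude subsquare r = 17; +1 → 18 = s.
Latitude extended square 1; +1 → 2.

LG33sb02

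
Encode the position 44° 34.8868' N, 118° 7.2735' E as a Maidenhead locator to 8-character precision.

ON94bn49

Shift to the Maidenhead origin (180°W, 90°S): lon 298.12122, lat 134.58145.
Field: 298.12122/20 → 14 → O, 134.58145/10 → 13 → N; chars ON.
Square: 18.12122/2 → 9, 4.58145/1 → 4; chars 94.
Subsquare: 0.12122/0.0833333 → 1 → b, 0.58145/0.0416667 → 13 → n; chars bn.
Extended square: 0.03789/0.00833333 → 4, 0.03978/0.00416667 → 9; chars 49.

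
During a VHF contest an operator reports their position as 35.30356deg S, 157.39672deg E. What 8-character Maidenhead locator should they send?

Offset from 180°W / 90°S: lon 337.39672°, lat 54.69644°.
Field: lon ⌊337.39672/20⌋ = 16 → Q; lat ⌊54.69644/10⌋ = 5 → F.
Square: lon ⌊17.39672/2⌋ = 8; lat ⌊4.69644/1⌋ = 4.
Subsquare: lon ⌊1.39672/0.0833333⌋ = 16 → q; lat ⌊0.69644/0.0416667⌋ = 16 → q.
Extended square: lon ⌊0.06339/0.00833333⌋ = 7; lat ⌊0.02977/0.00416667⌋ = 7.

QF84qq77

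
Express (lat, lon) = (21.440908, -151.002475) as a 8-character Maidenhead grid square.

Shift to the Maidenhead origin (180°W, 90°S): lon 28.99752, lat 111.44091.
Field: 28.99752/20 → 1 → B, 111.44091/10 → 11 → L; chars BL.
Square: 8.99752/2 → 4, 1.44091/1 → 1; chars 41.
Subsquare: 0.99752/0.0833333 → 11 → l, 0.44091/0.0416667 → 10 → k; chars lk.
Extended square: 0.08086/0.00833333 → 9, 0.02424/0.00416667 → 5; chars 95.

BL41lk95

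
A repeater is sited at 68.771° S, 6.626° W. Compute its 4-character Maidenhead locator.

Shift to the Maidenhead origin (180°W, 90°S): lon 173.37, lat 21.23.
Field: 173.37/20 → 8 → I, 21.23/10 → 2 → C; chars IC.
Square: 13.37/2 → 6, 1.23/1 → 1; chars 61.

IC61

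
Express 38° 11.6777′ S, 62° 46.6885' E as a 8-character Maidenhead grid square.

Shift to the Maidenhead origin (180°W, 90°S): lon 242.77814, lat 51.80537.
Field: 242.77814/20 → 12 → M, 51.80537/10 → 5 → F; chars MF.
Square: 2.77814/2 → 1, 1.80537/1 → 1; chars 11.
Subsquare: 0.77814/0.0833333 → 9 → j, 0.80537/0.0416667 → 19 → t; chars jt.
Extended square: 0.02814/0.00833333 → 3, 0.01370/0.00416667 → 3; chars 33.

MF11jt33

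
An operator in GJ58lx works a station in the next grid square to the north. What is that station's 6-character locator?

GJ59la

Latitude subsquare x = 23; +1 → 24, wraps to 0 = a, carry into square.
Latitude square 8; +1 → 9.
The longitude characters are unchanged.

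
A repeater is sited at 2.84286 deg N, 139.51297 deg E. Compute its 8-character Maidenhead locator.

PJ92su12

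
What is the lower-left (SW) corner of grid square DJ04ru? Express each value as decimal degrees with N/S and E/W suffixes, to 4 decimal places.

4.8333° N, 118.5833° W

Field D=3, J=9: +3·20° lon, +9·10° lat → SW at lon -120°, lat 0°.
Square 0, 4: +0·2° lon, +4·1° lat → SW at lon -120°, lat 4°.
Subsquare r=17, u=20: +17·0.0833333° lon, +20·0.0416667° lat → SW at lon -118.583°, lat 4.83333°.
latitude 4.8333° N, longitude 118.5833° W.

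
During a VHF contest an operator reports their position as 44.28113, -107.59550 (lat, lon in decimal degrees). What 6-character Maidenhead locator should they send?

DN64eg

Add 180° to longitude and 90° to latitude: 72.4045, 134.2811.
Field: lon ⌊72.4045/20⌋ = 3 → D; lat ⌊134.2811/10⌋ = 13 → N.
Square: lon ⌊12.4045/2⌋ = 6; lat ⌊4.2811/1⌋ = 4.
Subsquare: lon ⌊0.4045/0.0833333⌋ = 4 → e; lat ⌊0.2811/0.0416667⌋ = 6 → g.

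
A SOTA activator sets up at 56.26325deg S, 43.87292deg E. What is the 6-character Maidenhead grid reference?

LD13wr

Offset from 180°W / 90°S: lon 223.8729°, lat 33.7368°.
Field (20°×10°, letters A–R): 223.8729/20 → 11 → L, 33.7368/10 → 3 → D; chars LD.
Square (2°×1°, digits 0–9): 3.8729/2 → 1, 3.7368/1 → 3; chars 13.
Subsquare (5′×2.5′, letters a–x): 1.8729/0.0833333 → 22 → w, 0.7368/0.0416667 → 17 → r; chars wr.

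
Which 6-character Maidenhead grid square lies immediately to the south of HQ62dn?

HQ62dm

Latitude subsquare n = 13; −1 → 12 = m.
The longitude characters are unchanged.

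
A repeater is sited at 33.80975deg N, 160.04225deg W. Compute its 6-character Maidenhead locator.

AM93xt

Offset from 180°W / 90°S: lon 19.9578°, lat 123.8098°.
Field (20°×10°, letters A–R): lon ⌊19.9578/20⌋ = 0 → A; lat ⌊123.8098/10⌋ = 12 → M.
Square (2°×1°, digits 0–9): lon ⌊19.9578/2⌋ = 9; lat ⌊3.8098/1⌋ = 3.
Subsquare (5′×2.5′, letters a–x): lon ⌊1.9578/0.0833333⌋ = 23 → x; lat ⌊0.8098/0.0416667⌋ = 19 → t.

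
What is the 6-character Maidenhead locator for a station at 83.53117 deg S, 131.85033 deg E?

Offset from 180°W / 90°S: lon 311.8503°, lat 6.4688°.
Field (20°×10°, letters A–R): 311.8503/20 → 15 → P, 6.4688/10 → 0 → A; chars PA.
Square (2°×1°, digits 0–9): 11.8503/2 → 5, 6.4688/1 → 6; chars 56.
Subsquare (5′×2.5′, letters a–x): 1.8503/0.0833333 → 22 → w, 0.4688/0.0416667 → 11 → l; chars wl.

PA56wl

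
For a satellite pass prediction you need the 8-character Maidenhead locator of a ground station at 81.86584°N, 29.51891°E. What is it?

KR41su27

Shift to the Maidenhead origin (180°W, 90°S): lon 209.51891, lat 171.86584.
Field (20°×10°, letters A–R): lon ⌊209.51891/20⌋ = 10 → K; lat ⌊171.86584/10⌋ = 17 → R.
Square (2°×1°, digits 0–9): lon ⌊9.51891/2⌋ = 4; lat ⌊1.86584/1⌋ = 1.
Subsquare (5′×2.5′, letters a–x): lon ⌊1.51891/0.0833333⌋ = 18 → s; lat ⌊0.86584/0.0416667⌋ = 20 → u.
Extended square (30″×15″, digits 0–9): lon ⌊0.01891/0.00833333⌋ = 2; lat ⌊0.03251/0.00416667⌋ = 7.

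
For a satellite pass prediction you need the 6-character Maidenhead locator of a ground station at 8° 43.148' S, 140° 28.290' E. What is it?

Shift to the Maidenhead origin (180°W, 90°S): lon 320.4715, lat 81.2809.
Field (20°×10°, letters A–R): 320.4715/20 → 16 → Q, 81.2809/10 → 8 → I; chars QI.
Square (2°×1°, digits 0–9): 0.4715/2 → 0, 1.2809/1 → 1; chars 01.
Subsquare (5′×2.5′, letters a–x): 0.4715/0.0833333 → 5 → f, 0.2809/0.0416667 → 6 → g; chars fg.

QI01fg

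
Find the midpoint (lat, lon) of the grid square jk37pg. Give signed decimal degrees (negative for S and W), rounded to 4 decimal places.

17.2708, 7.2917

Field J=9, K=10: +9·20° lon, +10·10° lat → SW at lon 0°, lat 10°.
Square 3, 7: +3·2° lon, +7·1° lat → SW at lon 6°, lat 17°.
Subsquare p=15, g=6: +15·0.0833333° lon, +6·0.0416667° lat → SW at lon 7.25°, lat 17.25°.
Cell spans 0.0833333° lon × 0.0416667° lat. Centre is SW corner plus half of each.
latitude 17.2708, longitude 7.2917.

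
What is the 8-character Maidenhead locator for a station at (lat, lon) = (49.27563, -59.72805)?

Shift to the Maidenhead origin (180°W, 90°S): lon 120.27195, lat 139.27563.
Field: lon ⌊120.27195/20⌋ = 6 → G; lat ⌊139.27563/10⌋ = 13 → N.
Square: lon ⌊0.27195/2⌋ = 0; lat ⌊9.27563/1⌋ = 9.
Subsquare: lon ⌊0.27195/0.0833333⌋ = 3 → d; lat ⌊0.27563/0.0416667⌋ = 6 → g.
Extended square: lon ⌊0.02195/0.00833333⌋ = 2; lat ⌊0.02563/0.00416667⌋ = 6.

GN09dg26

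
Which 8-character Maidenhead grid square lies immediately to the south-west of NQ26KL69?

Longitude extended square 6; −1 → 5.
Latitude extended square 9; −1 → 8.

NQ26kl58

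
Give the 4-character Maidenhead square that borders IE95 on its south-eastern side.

Longitude square 9; +1 → 10, wraps to 0, carry into field.
Longitude field I = 8; +1 → 9 = J.
Latitude square 5; −1 → 4.

JE04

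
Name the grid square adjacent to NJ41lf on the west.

Longitude subsquare l = 11; −1 → 10 = k.
The latitude characters are unchanged.

NJ41kf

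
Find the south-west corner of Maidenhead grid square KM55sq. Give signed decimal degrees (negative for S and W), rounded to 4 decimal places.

35.6667, 31.5000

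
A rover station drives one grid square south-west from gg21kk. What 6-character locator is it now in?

GG21jj

Longitude subsquare k = 10; −1 → 9 = j.
Latitude subsquare k = 10; −1 → 9 = j.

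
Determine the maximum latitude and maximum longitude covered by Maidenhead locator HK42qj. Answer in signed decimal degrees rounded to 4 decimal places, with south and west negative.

12.4167, -30.5833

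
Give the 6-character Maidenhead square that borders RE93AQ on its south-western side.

RE83xp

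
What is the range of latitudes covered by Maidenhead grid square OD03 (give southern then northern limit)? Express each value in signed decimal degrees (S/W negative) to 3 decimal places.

Field O=14, D=3: +14·20° lon, +3·10° lat → SW at lon 100°, lat -60°.
Square 0, 3: +0·2° lon, +3·1° lat → SW at lon 100°, lat -57°.
Cell spans 2° lon × 1° lat.
south -57.000, north -56.000.

-57.000, -56.000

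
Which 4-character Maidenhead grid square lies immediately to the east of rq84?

Longitude square 8; +1 → 9.
The latitude characters are unchanged.

RQ94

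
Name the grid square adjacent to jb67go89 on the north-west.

Longitude extended square 8; −1 → 7.
Latitude extended square 9; +1 → 10, wraps to 0, carry into subsquare.
Latitude subsquare o = 14; +1 → 15 = p.

JB67gp70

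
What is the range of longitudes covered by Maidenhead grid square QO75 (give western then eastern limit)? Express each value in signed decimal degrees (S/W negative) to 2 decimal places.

154.00, 156.00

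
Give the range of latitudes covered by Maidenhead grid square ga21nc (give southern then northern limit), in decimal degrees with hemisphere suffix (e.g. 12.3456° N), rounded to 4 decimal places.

Field G=6, A=0: +6·20° lon, +0·10° lat → SW at lon -60°, lat -90°.
Square 2, 1: +2·2° lon, +1·1° lat → SW at lon -56°, lat -89°.
Subsquare n=13, c=2: +13·0.0833333° lon, +2·0.0416667° lat → SW at lon -54.9167°, lat -88.9167°.
Cell spans 0.0833333° lon × 0.0416667° lat.
south 88.9167° S, north 88.8750° S.

88.9167° S, 88.8750° S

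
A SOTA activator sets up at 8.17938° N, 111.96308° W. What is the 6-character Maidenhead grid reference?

DJ48ae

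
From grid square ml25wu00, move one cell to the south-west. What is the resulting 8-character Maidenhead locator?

Longitude extended square 0; −1 → -1, wraps to 9, carry into subsquare.
Longitude subsquare w = 22; −1 → 21 = v.
Latitude extended square 0; −1 → -1, wraps to 9, carry into subsquare.
Latitude subsquare u = 20; −1 → 19 = t.

ML25vt99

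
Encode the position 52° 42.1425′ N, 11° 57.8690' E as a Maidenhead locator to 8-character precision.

JO52xq58

Offset from 180°W / 90°S: lon 191.96448°, lat 142.70238°.
Field: 191.96448/20 → 9 → J, 142.70238/10 → 14 → O; chars JO.
Square: 11.96448/2 → 5, 2.70238/1 → 2; chars 52.
Subsquare: 1.96448/0.0833333 → 23 → x, 0.70238/0.0416667 → 16 → q; chars xq.
Extended square: 0.04782/0.00833333 → 5, 0.03571/0.00416667 → 8; chars 58.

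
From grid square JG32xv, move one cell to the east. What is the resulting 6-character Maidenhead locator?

JG42av

Longitude subsquare x = 23; +1 → 24, wraps to 0 = a, carry into square.
Longitude square 3; +1 → 4.
The latitude characters are unchanged.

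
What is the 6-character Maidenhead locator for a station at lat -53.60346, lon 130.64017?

Shift to the Maidenhead origin (180°W, 90°S): lon 310.6402, lat 36.3965.
Field (20°×10°, letters A–R): lon ⌊310.6402/20⌋ = 15 → P; lat ⌊36.3965/10⌋ = 3 → D.
Square (2°×1°, digits 0–9): lon ⌊10.6402/2⌋ = 5; lat ⌊6.3965/1⌋ = 6.
Subsquare (5′×2.5′, letters a–x): lon ⌊0.6402/0.0833333⌋ = 7 → h; lat ⌊0.3965/0.0416667⌋ = 9 → j.

PD56hj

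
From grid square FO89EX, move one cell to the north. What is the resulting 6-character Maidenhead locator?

Latitude subsquare x = 23; +1 → 24, wraps to 0 = a, carry into square.
Latitude square 9; +1 → 10, wraps to 0, carry into field.
Latitude field O = 14; +1 → 15 = P.
The longitude characters are unchanged.

FP80ea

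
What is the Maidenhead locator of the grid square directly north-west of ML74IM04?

Longitude extended square 0; −1 → -1, wraps to 9, carry into subsquare.
Longitude subsquare i = 8; −1 → 7 = h.
Latitude extended square 4; +1 → 5.

ML74hm95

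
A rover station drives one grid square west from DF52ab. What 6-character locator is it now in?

Longitude subsquare a = 0; −1 → -1, wraps to 23 = x, carry into square.
Longitude square 5; −1 → 4.
The latitude characters are unchanged.

DF42xb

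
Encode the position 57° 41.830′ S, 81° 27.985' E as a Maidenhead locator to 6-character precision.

ND02rh

Shift to the Maidenhead origin (180°W, 90°S): lon 261.4664, lat 32.3028.
Field: lon ⌊261.4664/20⌋ = 13 → N; lat ⌊32.3028/10⌋ = 3 → D.
Square: lon ⌊1.4664/2⌋ = 0; lat ⌊2.3028/1⌋ = 2.
Subsquare: lon ⌊1.4664/0.0833333⌋ = 17 → r; lat ⌊0.3028/0.0416667⌋ = 7 → h.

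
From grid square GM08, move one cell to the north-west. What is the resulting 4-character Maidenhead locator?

FM99

Longitude square 0; −1 → -1, wraps to 9, carry into field.
Longitude field G = 6; −1 → 5 = F.
Latitude square 8; +1 → 9.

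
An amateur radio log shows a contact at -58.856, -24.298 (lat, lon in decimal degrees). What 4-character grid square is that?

Offset from 180°W / 90°S: lon 155.70°, lat 31.14°.
Field: lon ⌊155.70/20⌋ = 7 → H; lat ⌊31.14/10⌋ = 3 → D.
Square: lon ⌊15.70/2⌋ = 7; lat ⌊1.14/1⌋ = 1.

HD71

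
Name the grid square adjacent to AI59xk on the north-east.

AI69al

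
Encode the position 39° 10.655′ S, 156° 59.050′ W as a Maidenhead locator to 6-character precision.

BF10mt

Offset from 180°W / 90°S: lon 23.0158°, lat 50.8224°.
Field: 23.0158/20 → 1 → B, 50.8224/10 → 5 → F; chars BF.
Square: 3.0158/2 → 1, 0.8224/1 → 0; chars 10.
Subsquare: 1.0158/0.0833333 → 12 → m, 0.8224/0.0416667 → 19 → t; chars mt.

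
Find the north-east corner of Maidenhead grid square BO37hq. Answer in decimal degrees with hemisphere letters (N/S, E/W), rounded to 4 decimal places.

Field B=1, O=14: +1·20° lon, +14·10° lat → SW at lon -160°, lat 50°.
Square 3, 7: +3·2° lon, +7·1° lat → SW at lon -154°, lat 57°.
Subsquare h=7, q=16: +7·0.0833333° lon, +16·0.0416667° lat → SW at lon -153.417°, lat 57.6667°.
Cell spans 0.0833333° lon × 0.0416667° lat. NE corner is SW corner plus one full cell.
latitude 57.7083° N, longitude 153.3333° W.

57.7083° N, 153.3333° W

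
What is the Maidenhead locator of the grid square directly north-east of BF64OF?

BF64pg

Longitude subsquare o = 14; +1 → 15 = p.
Latitude subsquare f = 5; +1 → 6 = g.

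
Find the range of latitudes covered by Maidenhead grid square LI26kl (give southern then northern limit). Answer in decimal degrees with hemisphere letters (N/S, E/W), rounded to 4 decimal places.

3.5417° S, 3.5000° S

Field L=11, I=8: +11·20° lon, +8·10° lat → SW at lon 40°, lat -10°.
Square 2, 6: +2·2° lon, +6·1° lat → SW at lon 44°, lat -4°.
Subsquare k=10, l=11: +10·0.0833333° lon, +11·0.0416667° lat → SW at lon 44.8333°, lat -3.54167°.
Cell spans 0.0833333° lon × 0.0416667° lat.
south 3.5417° S, north 3.5000° S.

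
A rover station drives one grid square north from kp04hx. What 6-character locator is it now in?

KP05ha

Latitude subsquare x = 23; +1 → 24, wraps to 0 = a, carry into square.
Latitude square 4; +1 → 5.
The longitude characters are unchanged.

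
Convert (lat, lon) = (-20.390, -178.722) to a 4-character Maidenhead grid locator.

AG09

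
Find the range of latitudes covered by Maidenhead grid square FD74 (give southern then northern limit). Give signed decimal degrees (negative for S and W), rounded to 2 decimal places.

-56.00, -55.00

Field F=5, D=3: +5·20° lon, +3·10° lat → SW at lon -80°, lat -60°.
Square 7, 4: +7·2° lon, +4·1° lat → SW at lon -66°, lat -56°.
Cell spans 2° lon × 1° lat.
south -56.00, north -55.00.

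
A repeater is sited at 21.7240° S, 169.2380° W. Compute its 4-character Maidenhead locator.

AG58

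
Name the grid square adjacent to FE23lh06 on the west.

FE23kh96

Longitude extended square 0; −1 → -1, wraps to 9, carry into subsquare.
Longitude subsquare l = 11; −1 → 10 = k.
The latitude characters are unchanged.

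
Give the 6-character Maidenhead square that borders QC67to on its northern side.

Latitude subsquare o = 14; +1 → 15 = p.
The longitude characters are unchanged.

QC67tp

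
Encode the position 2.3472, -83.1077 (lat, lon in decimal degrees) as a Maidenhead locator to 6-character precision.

EJ82ki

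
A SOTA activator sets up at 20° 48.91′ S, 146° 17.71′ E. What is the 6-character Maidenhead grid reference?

Offset from 180°W / 90°S: lon 326.2952°, lat 69.1848°.
Field (20°×10°, letters A–R): lon ⌊326.2952/20⌋ = 16 → Q; lat ⌊69.1848/10⌋ = 6 → G.
Square (2°×1°, digits 0–9): lon ⌊6.2952/2⌋ = 3; lat ⌊9.1848/1⌋ = 9.
Subsquare (5′×2.5′, letters a–x): lon ⌊0.2952/0.0833333⌋ = 3 → d; lat ⌊0.1848/0.0416667⌋ = 4 → e.

QG39de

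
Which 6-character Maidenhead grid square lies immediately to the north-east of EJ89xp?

EJ99aq

Longitude subsquare x = 23; +1 → 24, wraps to 0 = a, carry into square.
Longitude square 8; +1 → 9.
Latitude subsquare p = 15; +1 → 16 = q.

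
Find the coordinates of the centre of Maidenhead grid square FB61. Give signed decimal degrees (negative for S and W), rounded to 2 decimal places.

-78.50, -67.00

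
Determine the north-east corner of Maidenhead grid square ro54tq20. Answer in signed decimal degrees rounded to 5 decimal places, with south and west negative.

54.67083, 171.60833

Field R=17, O=14: +17·20° lon, +14·10° lat → SW at lon 160°, lat 50°.
Square 5, 4: +5·2° lon, +4·1° lat → SW at lon 170°, lat 54°.
Subsquare t=19, q=16: +19·0.0833333° lon, +16·0.0416667° lat → SW at lon 171.583°, lat 54.6667°.
Extended square 2, 0: +2·0.00833333° lon, +0·0.00416667° lat → SW at lon 171.6°, lat 54.6667°.
Cell spans 0.00833333° lon × 0.00416667° lat. NE corner is SW corner plus one full cell.
latitude 54.67083, longitude 171.60833.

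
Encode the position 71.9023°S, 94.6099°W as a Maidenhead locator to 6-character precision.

EB28qc

Shift to the Maidenhead origin (180°W, 90°S): lon 85.3901, lat 18.0977.
Field (20°×10°, letters A–R): lon ⌊85.3901/20⌋ = 4 → E; lat ⌊18.0977/10⌋ = 1 → B.
Square (2°×1°, digits 0–9): lon ⌊5.3901/2⌋ = 2; lat ⌊8.0977/1⌋ = 8.
Subsquare (5′×2.5′, letters a–x): lon ⌊1.3901/0.0833333⌋ = 16 → q; lat ⌊0.0977/0.0416667⌋ = 2 → c.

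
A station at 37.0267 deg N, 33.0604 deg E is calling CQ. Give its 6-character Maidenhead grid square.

KM67ma

Add 180° to longitude and 90° to latitude: 213.0604, 127.0267.
Field: 213.0604/20 → 10 → K, 127.0267/10 → 12 → M; chars KM.
Square: 13.0604/2 → 6, 7.0267/1 → 7; chars 67.
Subsquare: 1.0604/0.0833333 → 12 → m, 0.0267/0.0416667 → 0 → a; chars ma.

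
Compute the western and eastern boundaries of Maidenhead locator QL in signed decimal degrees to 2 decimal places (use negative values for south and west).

140.00, 160.00

Field Q=16, L=11: +16·20° lon, +11·10° lat → SW at lon 140°, lat 20°.
Cell spans 20° lon × 10° lat.
west 140.00, east 160.00.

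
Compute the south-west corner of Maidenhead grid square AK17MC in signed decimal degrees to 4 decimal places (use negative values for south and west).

17.0833, -177.0000

Field A=0, K=10: +0·20° lon, +10·10° lat → SW at lon -180°, lat 10°.
Square 1, 7: +1·2° lon, +7·1° lat → SW at lon -178°, lat 17°.
Subsquare m=12, c=2: +12·0.0833333° lon, +2·0.0416667° lat → SW at lon -177°, lat 17.0833°.
latitude 17.0833, longitude -177.0000.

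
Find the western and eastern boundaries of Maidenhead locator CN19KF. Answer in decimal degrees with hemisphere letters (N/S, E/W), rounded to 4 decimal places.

Field C=2, N=13: +2·20° lon, +13·10° lat → SW at lon -140°, lat 40°.
Square 1, 9: +1·2° lon, +9·1° lat → SW at lon -138°, lat 49°.
Subsquare k=10, f=5: +10·0.0833333° lon, +5·0.0416667° lat → SW at lon -137.167°, lat 49.2083°.
Cell spans 0.0833333° lon × 0.0416667° lat.
west 137.1667° W, east 137.0833° W.

137.1667° W, 137.0833° W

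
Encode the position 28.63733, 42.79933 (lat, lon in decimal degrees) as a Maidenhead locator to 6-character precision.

Shift to the Maidenhead origin (180°W, 90°S): lon 222.7993, lat 118.6373.
Field: 222.7993/20 → 11 → L, 118.6373/10 → 11 → L; chars LL.
Square: 2.7993/2 → 1, 8.6373/1 → 8; chars 18.
Subsquare: 0.7993/0.0833333 → 9 → j, 0.6373/0.0416667 → 15 → p; chars jp.

LL18jp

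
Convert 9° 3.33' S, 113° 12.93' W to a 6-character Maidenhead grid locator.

DI30jw

Add 180° to longitude and 90° to latitude: 66.7845, 80.9445.
Field: lon ⌊66.7845/20⌋ = 3 → D; lat ⌊80.9445/10⌋ = 8 → I.
Square: lon ⌊6.7845/2⌋ = 3; lat ⌊0.9445/1⌋ = 0.
Subsquare: lon ⌊0.7845/0.0833333⌋ = 9 → j; lat ⌊0.9445/0.0416667⌋ = 22 → w.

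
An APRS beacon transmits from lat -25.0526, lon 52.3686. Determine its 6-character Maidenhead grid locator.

LG64ew

Shift to the Maidenhead origin (180°W, 90°S): lon 232.3686, lat 64.9474.
Field: 232.3686/20 → 11 → L, 64.9474/10 → 6 → G; chars LG.
Square: 12.3686/2 → 6, 4.9474/1 → 4; chars 64.
Subsquare: 0.3686/0.0833333 → 4 → e, 0.9474/0.0416667 → 22 → w; chars ew.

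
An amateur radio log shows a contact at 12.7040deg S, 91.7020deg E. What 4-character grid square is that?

Shift to the Maidenhead origin (180°W, 90°S): lon 271.70, lat 77.30.
Field (20°×10°, letters A–R): 271.70/20 → 13 → N, 77.30/10 → 7 → H; chars NH.
Square (2°×1°, digits 0–9): 11.70/2 → 5, 7.30/1 → 7; chars 57.

NH57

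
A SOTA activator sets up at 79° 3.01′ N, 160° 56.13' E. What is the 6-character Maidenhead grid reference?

Shift to the Maidenhead origin (180°W, 90°S): lon 340.9355, lat 169.0502.
Field: 340.9355/20 → 17 → R, 169.0502/10 → 16 → Q; chars RQ.
Square: 0.9355/2 → 0, 9.0502/1 → 9; chars 09.
Subsquare: 0.9355/0.0833333 → 11 → l, 0.0502/0.0416667 → 1 → b; chars lb.

RQ09lb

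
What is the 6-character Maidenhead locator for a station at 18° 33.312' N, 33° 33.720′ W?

Offset from 180°W / 90°S: lon 146.4380°, lat 108.5552°.
Field: lon ⌊146.4380/20⌋ = 7 → H; lat ⌊108.5552/10⌋ = 10 → K.
Square: lon ⌊6.4380/2⌋ = 3; lat ⌊8.5552/1⌋ = 8.
Subsquare: lon ⌊0.4380/0.0833333⌋ = 5 → f; lat ⌊0.5552/0.0416667⌋ = 13 → n.

HK38fn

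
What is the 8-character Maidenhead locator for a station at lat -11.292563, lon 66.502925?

MH38gq09

Add 180° to longitude and 90° to latitude: 246.50293, 78.70744.
Field: lon ⌊246.50293/20⌋ = 12 → M; lat ⌊78.70744/10⌋ = 7 → H.
Square: lon ⌊6.50293/2⌋ = 3; lat ⌊8.70744/1⌋ = 8.
Subsquare: lon ⌊0.50293/0.0833333⌋ = 6 → g; lat ⌊0.70744/0.0416667⌋ = 16 → q.
Extended square: lon ⌊0.00293/0.00833333⌋ = 0; lat ⌊0.04077/0.00416667⌋ = 9.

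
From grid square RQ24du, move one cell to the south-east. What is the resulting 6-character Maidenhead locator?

RQ24et

Longitude subsquare d = 3; +1 → 4 = e.
Latitude subsquare u = 20; −1 → 19 = t.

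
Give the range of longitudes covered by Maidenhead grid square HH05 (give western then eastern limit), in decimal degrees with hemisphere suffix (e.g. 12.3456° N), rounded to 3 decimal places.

Field H=7, H=7: +7·20° lon, +7·10° lat → SW at lon -40°, lat -20°.
Square 0, 5: +0·2° lon, +5·1° lat → SW at lon -40°, lat -15°.
Cell spans 2° lon × 1° lat.
west 40.000° W, east 38.000° W.

40.000° W, 38.000° W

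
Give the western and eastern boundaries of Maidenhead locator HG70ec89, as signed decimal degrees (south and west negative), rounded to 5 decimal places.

Field H=7, G=6: +7·20° lon, +6·10° lat → SW at lon -40°, lat -30°.
Square 7, 0: +7·2° lon, +0·1° lat → SW at lon -26°, lat -30°.
Subsquare e=4, c=2: +4·0.0833333° lon, +2·0.0416667° lat → SW at lon -25.6667°, lat -29.9167°.
Extended square 8, 9: +8·0.00833333° lon, +9·0.00416667° lat → SW at lon -25.6°, lat -29.8792°.
Cell spans 0.00833333° lon × 0.00416667° lat.
west -25.60000, east -25.59167.

-25.60000, -25.59167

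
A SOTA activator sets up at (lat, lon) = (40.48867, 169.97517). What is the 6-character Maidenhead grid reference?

Add 180° to longitude and 90° to latitude: 349.9752, 130.4887.
Field: lon ⌊349.9752/20⌋ = 17 → R; lat ⌊130.4887/10⌋ = 13 → N.
Square: lon ⌊9.9752/2⌋ = 4; lat ⌊0.4887/1⌋ = 0.
Subsquare: lon ⌊1.9752/0.0833333⌋ = 23 → x; lat ⌊0.4887/0.0416667⌋ = 11 → l.

RN40xl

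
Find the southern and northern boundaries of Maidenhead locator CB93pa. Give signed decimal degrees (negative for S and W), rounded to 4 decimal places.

Field C=2, B=1: +2·20° lon, +1·10° lat → SW at lon -140°, lat -80°.
Square 9, 3: +9·2° lon, +3·1° lat → SW at lon -122°, lat -77°.
Subsquare p=15, a=0: +15·0.0833333° lon, +0·0.0416667° lat → SW at lon -120.75°, lat -77°.
Cell spans 0.0833333° lon × 0.0416667° lat.
south -77.0000, north -76.9583.

-77.0000, -76.9583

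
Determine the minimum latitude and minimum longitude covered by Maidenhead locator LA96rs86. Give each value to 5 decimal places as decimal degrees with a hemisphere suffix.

83.22500° S, 59.48333° E

Field L=11, A=0: +11·20° lon, +0·10° lat → SW at lon 40°, lat -90°.
Square 9, 6: +9·2° lon, +6·1° lat → SW at lon 58°, lat -84°.
Subsquare r=17, s=18: +17·0.0833333° lon, +18·0.0416667° lat → SW at lon 59.4167°, lat -83.25°.
Extended square 8, 6: +8·0.00833333° lon, +6·0.00416667° lat → SW at lon 59.4833°, lat -83.225°.
latitude 83.22500° S, longitude 59.48333° E.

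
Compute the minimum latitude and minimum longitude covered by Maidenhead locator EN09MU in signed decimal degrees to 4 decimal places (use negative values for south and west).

Field E=4, N=13: +4·20° lon, +13·10° lat → SW at lon -100°, lat 40°.
Square 0, 9: +0·2° lon, +9·1° lat → SW at lon -100°, lat 49°.
Subsquare m=12, u=20: +12·0.0833333° lon, +20·0.0416667° lat → SW at lon -99°, lat 49.8333°.
latitude 49.8333, longitude -99.0000.

49.8333, -99.0000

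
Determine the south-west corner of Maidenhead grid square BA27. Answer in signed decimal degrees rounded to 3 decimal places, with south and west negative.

-83.000, -156.000

Field B=1, A=0: +1·20° lon, +0·10° lat → SW at lon -160°, lat -90°.
Square 2, 7: +2·2° lon, +7·1° lat → SW at lon -156°, lat -83°.
latitude -83.000, longitude -156.000.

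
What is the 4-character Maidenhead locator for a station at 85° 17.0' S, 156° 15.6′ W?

BA14

Add 180° to longitude and 90° to latitude: 23.74, 4.72.
Field: 23.74/20 → 1 → B, 4.72/10 → 0 → A; chars BA.
Square: 3.74/2 → 1, 4.72/1 → 4; chars 14.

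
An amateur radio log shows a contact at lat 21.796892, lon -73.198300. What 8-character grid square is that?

FL31jt61

Add 180° to longitude and 90° to latitude: 106.80170, 111.79689.
Field: lon ⌊106.80170/20⌋ = 5 → F; lat ⌊111.79689/10⌋ = 11 → L.
Square: lon ⌊6.80170/2⌋ = 3; lat ⌊1.79689/1⌋ = 1.
Subsquare: lon ⌊0.80170/0.0833333⌋ = 9 → j; lat ⌊0.79689/0.0416667⌋ = 19 → t.
Extended square: lon ⌊0.05170/0.00833333⌋ = 6; lat ⌊0.00523/0.00416667⌋ = 1.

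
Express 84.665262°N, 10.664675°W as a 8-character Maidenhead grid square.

IR44qp09

Shift to the Maidenhead origin (180°W, 90°S): lon 169.33533, lat 174.66526.
Field: lon ⌊169.33533/20⌋ = 8 → I; lat ⌊174.66526/10⌋ = 17 → R.
Square: lon ⌊9.33533/2⌋ = 4; lat ⌊4.66526/1⌋ = 4.
Subsquare: lon ⌊1.33533/0.0833333⌋ = 16 → q; lat ⌊0.66526/0.0416667⌋ = 15 → p.
Extended square: lon ⌊0.00199/0.00833333⌋ = 0; lat ⌊0.04026/0.00416667⌋ = 9.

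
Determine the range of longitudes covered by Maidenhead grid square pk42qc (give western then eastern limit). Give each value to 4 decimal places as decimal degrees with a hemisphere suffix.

129.3333° E, 129.4167° E

Field P=15, K=10: +15·20° lon, +10·10° lat → SW at lon 120°, lat 10°.
Square 4, 2: +4·2° lon, +2·1° lat → SW at lon 128°, lat 12°.
Subsquare q=16, c=2: +16·0.0833333° lon, +2·0.0416667° lat → SW at lon 129.333°, lat 12.0833°.
Cell spans 0.0833333° lon × 0.0416667° lat.
west 129.3333° E, east 129.4167° E.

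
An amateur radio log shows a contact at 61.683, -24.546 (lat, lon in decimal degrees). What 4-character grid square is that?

Add 180° to longitude and 90° to latitude: 155.45, 151.68.
Field (20°×10°, letters A–R): lon ⌊155.45/20⌋ = 7 → H; lat ⌊151.68/10⌋ = 15 → P.
Square (2°×1°, digits 0–9): lon ⌊15.45/2⌋ = 7; lat ⌊1.68/1⌋ = 1.

HP71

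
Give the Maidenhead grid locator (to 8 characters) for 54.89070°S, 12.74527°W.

Add 180° to longitude and 90° to latitude: 167.25473, 35.10930.
Field: lon ⌊167.25473/20⌋ = 8 → I; lat ⌊35.10930/10⌋ = 3 → D.
Square: lon ⌊7.25473/2⌋ = 3; lat ⌊5.10930/1⌋ = 5.
Subsquare: lon ⌊1.25473/0.0833333⌋ = 15 → p; lat ⌊0.10930/0.0416667⌋ = 2 → c.
Extended square: lon ⌊0.00473/0.00833333⌋ = 0; lat ⌊0.02597/0.00416667⌋ = 6.

ID35pc06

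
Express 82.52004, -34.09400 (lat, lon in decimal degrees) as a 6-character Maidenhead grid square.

HR22wm

Shift to the Maidenhead origin (180°W, 90°S): lon 145.9060, lat 172.5200.
Field (20°×10°, letters A–R): 145.9060/20 → 7 → H, 172.5200/10 → 17 → R; chars HR.
Square (2°×1°, digits 0–9): 5.9060/2 → 2, 2.5200/1 → 2; chars 22.
Subsquare (5′×2.5′, letters a–x): 1.9060/0.0833333 → 22 → w, 0.5200/0.0416667 → 12 → m; chars wm.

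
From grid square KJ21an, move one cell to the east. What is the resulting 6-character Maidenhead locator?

KJ21bn

Longitude subsquare a = 0; +1 → 1 = b.
The latitude characters are unchanged.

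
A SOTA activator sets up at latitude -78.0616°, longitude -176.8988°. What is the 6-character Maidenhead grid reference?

AB11nw

Shift to the Maidenhead origin (180°W, 90°S): lon 3.1012, lat 11.9384.
Field (20°×10°, letters A–R): lon ⌊3.1012/20⌋ = 0 → A; lat ⌊11.9384/10⌋ = 1 → B.
Square (2°×1°, digits 0–9): lon ⌊3.1012/2⌋ = 1; lat ⌊1.9384/1⌋ = 1.
Subsquare (5′×2.5′, letters a–x): lon ⌊1.1012/0.0833333⌋ = 13 → n; lat ⌊0.9384/0.0416667⌋ = 22 → w.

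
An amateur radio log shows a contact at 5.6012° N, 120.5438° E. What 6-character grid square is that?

Add 180° to longitude and 90° to latitude: 300.5438, 95.6012.
Field (20°×10°, letters A–R): 300.5438/20 → 15 → P, 95.6012/10 → 9 → J; chars PJ.
Square (2°×1°, digits 0–9): 0.5438/2 → 0, 5.6012/1 → 5; chars 05.
Subsquare (5′×2.5′, letters a–x): 0.5438/0.0833333 → 6 → g, 0.6012/0.0416667 → 14 → o; chars go.

PJ05go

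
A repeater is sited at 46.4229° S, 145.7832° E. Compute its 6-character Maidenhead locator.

QE23vn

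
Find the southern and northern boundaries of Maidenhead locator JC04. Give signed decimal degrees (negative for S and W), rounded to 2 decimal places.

-66.00, -65.00

Field J=9, C=2: +9·20° lon, +2·10° lat → SW at lon 0°, lat -70°.
Square 0, 4: +0·2° lon, +4·1° lat → SW at lon 0°, lat -66°.
Cell spans 2° lon × 1° lat.
south -66.00, north -65.00.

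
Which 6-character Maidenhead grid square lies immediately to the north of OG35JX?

OG36ja

Latitude subsquare x = 23; +1 → 24, wraps to 0 = a, carry into square.
Latitude square 5; +1 → 6.
The longitude characters are unchanged.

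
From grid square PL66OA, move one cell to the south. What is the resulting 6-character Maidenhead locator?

PL65ox

Latitude subsquare a = 0; −1 → -1, wraps to 23 = x, carry into square.
Latitude square 6; −1 → 5.
The longitude characters are unchanged.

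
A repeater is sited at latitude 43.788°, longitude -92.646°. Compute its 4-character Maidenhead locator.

EN33

Shift to the Maidenhead origin (180°W, 90°S): lon 87.35, lat 133.79.
Field: lon ⌊87.35/20⌋ = 4 → E; lat ⌊133.79/10⌋ = 13 → N.
Square: lon ⌊7.35/2⌋ = 3; lat ⌊3.79/1⌋ = 3.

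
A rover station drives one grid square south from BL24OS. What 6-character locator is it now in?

Latitude subsquare s = 18; −1 → 17 = r.
The longitude characters are unchanged.

BL24or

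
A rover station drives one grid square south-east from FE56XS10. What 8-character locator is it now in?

FE56xr29

Longitude extended square 1; +1 → 2.
Latitude extended square 0; −1 → -1, wraps to 9, carry into subsquare.
Latitude subsquare s = 18; −1 → 17 = r.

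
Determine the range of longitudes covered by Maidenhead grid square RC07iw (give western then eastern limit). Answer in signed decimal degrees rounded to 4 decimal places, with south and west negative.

160.6667, 160.7500

Field R=17, C=2: +17·20° lon, +2·10° lat → SW at lon 160°, lat -70°.
Square 0, 7: +0·2° lon, +7·1° lat → SW at lon 160°, lat -63°.
Subsquare i=8, w=22: +8·0.0833333° lon, +22·0.0416667° lat → SW at lon 160.667°, lat -62.0833°.
Cell spans 0.0833333° lon × 0.0416667° lat.
west 160.6667, east 160.7500.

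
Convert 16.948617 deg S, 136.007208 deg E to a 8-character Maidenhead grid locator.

Shift to the Maidenhead origin (180°W, 90°S): lon 316.00721, lat 73.05138.
Field: 316.00721/20 → 15 → P, 73.05138/10 → 7 → H; chars PH.
Square: 16.00721/2 → 8, 3.05138/1 → 3; chars 83.
Subsquare: 0.00721/0.0833333 → 0 → a, 0.05138/0.0416667 → 1 → b; chars ab.
Extended square: 0.00721/0.00833333 → 0, 0.00972/0.00416667 → 2; chars 02.

PH83ab02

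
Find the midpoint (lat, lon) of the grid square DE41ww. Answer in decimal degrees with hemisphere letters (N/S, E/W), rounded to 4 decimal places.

Field D=3, E=4: +3·20° lon, +4·10° lat → SW at lon -120°, lat -50°.
Square 4, 1: +4·2° lon, +1·1° lat → SW at lon -112°, lat -49°.
Subsquare w=22, w=22: +22·0.0833333° lon, +22·0.0416667° lat → SW at lon -110.167°, lat -48.0833°.
Cell spans 0.0833333° lon × 0.0416667° lat. Centre is SW corner plus half of each.
latitude 48.0625° S, longitude 110.1250° W.

48.0625° S, 110.1250° W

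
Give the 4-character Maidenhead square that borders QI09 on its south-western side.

PI98

Longitude square 0; −1 → -1, wraps to 9, carry into field.
Longitude field Q = 16; −1 → 15 = P.
Latitude square 9; −1 → 8.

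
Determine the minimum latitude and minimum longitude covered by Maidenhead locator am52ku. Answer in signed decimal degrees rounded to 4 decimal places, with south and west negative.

Field A=0, M=12: +0·20° lon, +12·10° lat → SW at lon -180°, lat 30°.
Square 5, 2: +5·2° lon, +2·1° lat → SW at lon -170°, lat 32°.
Subsquare k=10, u=20: +10·0.0833333° lon, +20·0.0416667° lat → SW at lon -169.167°, lat 32.8333°.
latitude 32.8333, longitude -169.1667.

32.8333, -169.1667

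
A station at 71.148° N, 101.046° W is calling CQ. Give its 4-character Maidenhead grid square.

DQ91

Offset from 180°W / 90°S: lon 78.95°, lat 161.15°.
Field: 78.95/20 → 3 → D, 161.15/10 → 16 → Q; chars DQ.
Square: 18.95/2 → 9, 1.15/1 → 1; chars 91.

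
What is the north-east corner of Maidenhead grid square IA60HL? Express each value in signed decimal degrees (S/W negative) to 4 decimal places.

Field I=8, A=0: +8·20° lon, +0·10° lat → SW at lon -20°, lat -90°.
Square 6, 0: +6·2° lon, +0·1° lat → SW at lon -8°, lat -90°.
Subsquare h=7, l=11: +7·0.0833333° lon, +11·0.0416667° lat → SW at lon -7.41667°, lat -89.5417°.
Cell spans 0.0833333° lon × 0.0416667° lat. NE corner is SW corner plus one full cell.
latitude -89.5000, longitude -7.3333.

-89.5000, -7.3333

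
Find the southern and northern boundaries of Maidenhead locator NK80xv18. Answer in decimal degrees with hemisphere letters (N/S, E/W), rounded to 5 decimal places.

10.90833° N, 10.91250° N

Field N=13, K=10: +13·20° lon, +10·10° lat → SW at lon 80°, lat 10°.
Square 8, 0: +8·2° lon, +0·1° lat → SW at lon 96°, lat 10°.
Subsquare x=23, v=21: +23·0.0833333° lon, +21·0.0416667° lat → SW at lon 97.9167°, lat 10.875°.
Extended square 1, 8: +1·0.00833333° lon, +8·0.00416667° lat → SW at lon 97.925°, lat 10.9083°.
Cell spans 0.00833333° lon × 0.00416667° lat.
south 10.90833° N, north 10.91250° N.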